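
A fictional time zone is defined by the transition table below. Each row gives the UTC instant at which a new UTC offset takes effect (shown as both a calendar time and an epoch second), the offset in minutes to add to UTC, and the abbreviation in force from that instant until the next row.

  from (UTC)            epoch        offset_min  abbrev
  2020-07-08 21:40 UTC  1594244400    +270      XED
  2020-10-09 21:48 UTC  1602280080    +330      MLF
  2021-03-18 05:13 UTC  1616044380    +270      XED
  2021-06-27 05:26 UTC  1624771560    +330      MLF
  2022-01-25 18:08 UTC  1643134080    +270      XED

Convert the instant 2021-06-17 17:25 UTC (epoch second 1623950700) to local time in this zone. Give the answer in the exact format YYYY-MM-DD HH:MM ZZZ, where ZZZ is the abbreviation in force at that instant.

2021-06-17 21:55 XED

Query: 2021-06-17 17:25 UTC
Rule 3/5 (XED, +04:30): 2021-03-18 05:13 UTC ≤ query < 2021-06-27 05:26 UTC
17·60 + 25 + 270 = 1315 min
1315 = 0·1440 + 1315; 1315 = 21·60 + 55 → 21:55, same day
→ 2021-06-17 21:55 XED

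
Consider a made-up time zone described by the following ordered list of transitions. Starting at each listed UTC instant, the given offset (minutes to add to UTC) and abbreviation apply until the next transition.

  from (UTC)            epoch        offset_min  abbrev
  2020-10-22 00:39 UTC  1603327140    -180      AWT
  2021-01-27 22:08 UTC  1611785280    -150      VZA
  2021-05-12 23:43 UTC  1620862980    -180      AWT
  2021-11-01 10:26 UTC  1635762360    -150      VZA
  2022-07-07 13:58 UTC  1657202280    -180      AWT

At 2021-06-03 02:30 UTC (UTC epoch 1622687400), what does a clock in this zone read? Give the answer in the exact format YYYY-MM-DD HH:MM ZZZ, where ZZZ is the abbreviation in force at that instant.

Query: 2021-06-03 02:30 UTC
Rule 3/5 (AWT, -03:00): 2021-05-12 23:43 UTC ≤ query < 2021-11-01 10:26 UTC
2·60 + 30 - 180 = -30 min
-30 = -1·1440 + 1410; 1410 = 23·60 + 30 → 23:30, 2021-06-03 - 1 day = 2021-06-02
→ 2021-06-02 23:30 AWT

2021-06-02 23:30 AWT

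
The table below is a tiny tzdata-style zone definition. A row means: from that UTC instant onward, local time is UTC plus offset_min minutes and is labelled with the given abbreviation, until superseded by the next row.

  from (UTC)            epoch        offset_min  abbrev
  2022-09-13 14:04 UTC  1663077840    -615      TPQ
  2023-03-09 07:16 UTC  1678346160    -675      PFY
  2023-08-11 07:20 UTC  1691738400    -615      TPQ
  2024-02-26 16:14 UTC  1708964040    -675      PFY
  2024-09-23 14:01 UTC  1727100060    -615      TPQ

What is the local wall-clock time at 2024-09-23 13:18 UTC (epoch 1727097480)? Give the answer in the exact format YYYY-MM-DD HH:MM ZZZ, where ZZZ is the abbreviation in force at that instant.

Query: 2024-09-23 13:18 UTC
Rule 4/5 (PFY, -11:15): 2024-02-26 16:14 UTC ≤ query < 2024-09-23 14:01 UTC
13·60 + 18 - 675 = 123 min
123 = 0·1440 + 123; 123 = 2·60 + 3 → 02:03, same day
→ 2024-09-23 02:03 PFY

2024-09-23 02:03 PFY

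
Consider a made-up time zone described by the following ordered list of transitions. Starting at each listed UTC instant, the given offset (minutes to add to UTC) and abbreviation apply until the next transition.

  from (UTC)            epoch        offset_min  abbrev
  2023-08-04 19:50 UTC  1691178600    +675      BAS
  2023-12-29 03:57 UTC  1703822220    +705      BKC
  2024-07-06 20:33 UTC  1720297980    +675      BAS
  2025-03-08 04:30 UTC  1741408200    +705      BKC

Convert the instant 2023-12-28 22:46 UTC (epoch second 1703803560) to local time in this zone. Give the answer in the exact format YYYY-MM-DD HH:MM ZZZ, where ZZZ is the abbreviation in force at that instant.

Query: 2023-12-28 22:46 UTC
Rule 1/4 (BAS, +11:15): 2023-08-04 19:50 UTC ≤ query < 2023-12-29 03:57 UTC
22·60 + 46 + 675 = 2041 min
2041 = 1·1440 + 601; 601 = 10·60 + 1 → 10:01, 2023-12-28 + 1 day = 2023-12-29
→ 2023-12-29 10:01 BAS

2023-12-29 10:01 BAS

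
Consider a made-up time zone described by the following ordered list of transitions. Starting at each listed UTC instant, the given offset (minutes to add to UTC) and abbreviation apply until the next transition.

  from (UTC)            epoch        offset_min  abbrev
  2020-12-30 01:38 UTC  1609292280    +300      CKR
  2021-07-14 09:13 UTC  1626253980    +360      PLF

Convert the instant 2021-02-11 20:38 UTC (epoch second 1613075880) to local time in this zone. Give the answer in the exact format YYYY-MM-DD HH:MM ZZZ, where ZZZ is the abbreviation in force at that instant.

Query: 2021-02-11 20:38 UTC
Rule 1/2 (CKR, +05:00): 2020-12-30 01:38 UTC ≤ query < 2021-07-14 09:13 UTC
20·60 + 38 + 300 = 1538 min
1538 = 1·1440 + 98; 98 = 1·60 + 38 → 01:38, 2021-02-11 + 1 day = 2021-02-12
→ 2021-02-12 01:38 CKR

2021-02-12 01:38 CKR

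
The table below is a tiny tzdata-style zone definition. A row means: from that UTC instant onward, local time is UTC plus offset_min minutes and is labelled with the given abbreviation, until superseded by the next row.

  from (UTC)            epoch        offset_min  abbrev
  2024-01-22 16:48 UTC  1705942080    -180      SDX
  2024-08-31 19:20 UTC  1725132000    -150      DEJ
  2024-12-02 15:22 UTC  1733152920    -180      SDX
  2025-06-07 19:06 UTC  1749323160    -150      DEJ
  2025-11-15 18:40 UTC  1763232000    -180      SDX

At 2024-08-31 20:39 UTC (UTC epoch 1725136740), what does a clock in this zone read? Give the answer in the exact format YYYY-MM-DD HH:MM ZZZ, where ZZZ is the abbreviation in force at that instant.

Query: 2024-08-31 20:39 UTC
Rule 2/5 (DEJ, -02:30): 2024-08-31 19:20 UTC ≤ query < 2024-12-02 15:22 UTC
20·60 + 39 - 150 = 1089 min
1089 = 0·1440 + 1089; 1089 = 18·60 + 9 → 18:09, same day
→ 2024-08-31 18:09 DEJ

2024-08-31 18:09 DEJ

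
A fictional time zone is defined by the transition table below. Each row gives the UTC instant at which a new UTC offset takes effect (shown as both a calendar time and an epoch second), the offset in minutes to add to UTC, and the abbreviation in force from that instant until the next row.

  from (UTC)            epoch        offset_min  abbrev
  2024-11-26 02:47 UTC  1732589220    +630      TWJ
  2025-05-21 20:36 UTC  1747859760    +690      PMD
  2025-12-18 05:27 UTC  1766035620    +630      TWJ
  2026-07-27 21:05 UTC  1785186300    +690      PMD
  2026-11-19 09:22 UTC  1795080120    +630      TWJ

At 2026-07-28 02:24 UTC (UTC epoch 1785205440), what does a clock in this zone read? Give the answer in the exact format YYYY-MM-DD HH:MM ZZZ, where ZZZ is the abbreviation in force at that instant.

Query: 2026-07-28 02:24 UTC
Rule 4/5 (PMD, +11:30): 2026-07-27 21:05 UTC ≤ query < 2026-11-19 09:22 UTC
2·60 + 24 + 690 = 834 min
834 = 0·1440 + 834; 834 = 13·60 + 54 → 13:54, same day
→ 2026-07-28 13:54 PMD

2026-07-28 13:54 PMD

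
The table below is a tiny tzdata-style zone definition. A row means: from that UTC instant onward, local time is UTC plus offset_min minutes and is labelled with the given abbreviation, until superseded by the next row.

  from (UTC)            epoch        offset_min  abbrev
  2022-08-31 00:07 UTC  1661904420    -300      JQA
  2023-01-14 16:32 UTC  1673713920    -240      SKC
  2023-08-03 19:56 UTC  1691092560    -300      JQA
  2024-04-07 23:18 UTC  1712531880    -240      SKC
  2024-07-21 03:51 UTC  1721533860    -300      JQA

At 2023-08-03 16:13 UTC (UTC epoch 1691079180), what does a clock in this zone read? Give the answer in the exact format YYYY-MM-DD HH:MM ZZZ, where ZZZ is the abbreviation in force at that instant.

2023-08-03 12:13 SKC

Query: 2023-08-03 16:13 UTC
Rule 2/5 (SKC, -04:00): 2023-01-14 16:32 UTC ≤ query < 2023-08-03 19:56 UTC
16·60 + 13 - 240 = 733 min
733 = 0·1440 + 733; 733 = 12·60 + 13 → 12:13, same day
→ 2023-08-03 12:13 SKC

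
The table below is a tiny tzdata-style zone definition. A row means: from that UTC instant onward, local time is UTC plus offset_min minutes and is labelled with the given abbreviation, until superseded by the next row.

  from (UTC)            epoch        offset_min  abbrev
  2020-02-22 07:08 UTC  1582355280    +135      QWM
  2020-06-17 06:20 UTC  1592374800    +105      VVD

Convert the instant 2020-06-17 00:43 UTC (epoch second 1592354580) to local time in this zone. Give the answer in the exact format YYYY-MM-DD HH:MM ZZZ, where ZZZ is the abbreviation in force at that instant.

2020-06-17 02:58 QWM

Query: 2020-06-17 00:43 UTC
Rule 1/2 (QWM, +02:15): 2020-02-22 07:08 UTC ≤ query < 2020-06-17 06:20 UTC
0·60 + 43 + 135 = 178 min
178 = 0·1440 + 178; 178 = 2·60 + 58 → 02:58, same day
→ 2020-06-17 02:58 QWM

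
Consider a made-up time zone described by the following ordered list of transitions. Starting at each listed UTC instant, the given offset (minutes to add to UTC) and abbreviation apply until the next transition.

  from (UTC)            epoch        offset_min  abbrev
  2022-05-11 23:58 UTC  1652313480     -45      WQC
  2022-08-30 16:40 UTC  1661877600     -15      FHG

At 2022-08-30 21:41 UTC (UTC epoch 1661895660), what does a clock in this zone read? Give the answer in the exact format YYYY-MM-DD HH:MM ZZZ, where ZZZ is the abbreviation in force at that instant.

Query: 2022-08-30 21:41 UTC
Rule 2/2 (FHG, -00:15): 2022-08-30 16:40 UTC ≤ query < +∞
21·60 + 41 - 15 = 1286 min
1286 = 0·1440 + 1286; 1286 = 21·60 + 26 → 21:26, same day
→ 2022-08-30 21:26 FHG

2022-08-30 21:26 FHG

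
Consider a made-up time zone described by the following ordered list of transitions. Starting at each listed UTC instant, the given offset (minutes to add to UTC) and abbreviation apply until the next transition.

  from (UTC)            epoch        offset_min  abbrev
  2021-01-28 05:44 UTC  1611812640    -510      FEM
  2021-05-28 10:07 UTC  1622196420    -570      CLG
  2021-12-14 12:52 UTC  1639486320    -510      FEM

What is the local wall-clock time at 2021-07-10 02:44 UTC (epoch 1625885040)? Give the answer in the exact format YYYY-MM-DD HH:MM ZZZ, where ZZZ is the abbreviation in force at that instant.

2021-07-09 17:14 CLG

Query: 2021-07-10 02:44 UTC
Rule 2/3 (CLG, -09:30): 2021-05-28 10:07 UTC ≤ query < 2021-12-14 12:52 UTC
2·60 + 44 - 570 = -406 min
-406 = -1·1440 + 1034; 1034 = 17·60 + 14 → 17:14, 2021-07-10 - 1 day = 2021-07-09
→ 2021-07-09 17:14 CLG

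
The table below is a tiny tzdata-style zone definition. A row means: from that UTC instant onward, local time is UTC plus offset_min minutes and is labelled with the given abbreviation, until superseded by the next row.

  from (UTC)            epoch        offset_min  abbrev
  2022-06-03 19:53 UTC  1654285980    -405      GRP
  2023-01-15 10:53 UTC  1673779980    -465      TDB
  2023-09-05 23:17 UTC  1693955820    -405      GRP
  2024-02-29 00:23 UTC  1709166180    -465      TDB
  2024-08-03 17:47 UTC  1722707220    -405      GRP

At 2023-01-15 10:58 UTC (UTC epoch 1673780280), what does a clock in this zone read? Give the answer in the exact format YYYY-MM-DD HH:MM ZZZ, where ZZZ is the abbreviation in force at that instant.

2023-01-15 03:13 TDB

Query: 2023-01-15 10:58 UTC
Rule 2/5 (TDB, -07:45): 2023-01-15 10:53 UTC ≤ query < 2023-09-05 23:17 UTC
10·60 + 58 - 465 = 193 min
193 = 0·1440 + 193; 193 = 3·60 + 13 → 03:13, same day
→ 2023-01-15 03:13 TDB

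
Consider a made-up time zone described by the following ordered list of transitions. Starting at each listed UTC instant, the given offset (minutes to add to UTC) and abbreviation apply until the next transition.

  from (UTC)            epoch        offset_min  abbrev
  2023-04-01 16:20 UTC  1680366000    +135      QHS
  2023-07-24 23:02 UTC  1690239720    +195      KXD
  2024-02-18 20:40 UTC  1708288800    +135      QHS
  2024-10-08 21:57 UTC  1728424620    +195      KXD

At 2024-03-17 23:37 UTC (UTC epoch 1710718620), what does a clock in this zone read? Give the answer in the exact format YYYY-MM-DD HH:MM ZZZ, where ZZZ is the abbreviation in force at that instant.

Query: 2024-03-17 23:37 UTC
Rule 3/4 (QHS, +02:15): 2024-02-18 20:40 UTC ≤ query < 2024-10-08 21:57 UTC
23·60 + 37 + 135 = 1552 min
1552 = 1·1440 + 112; 112 = 1·60 + 52 → 01:52, 2024-03-17 + 1 day = 2024-03-18
→ 2024-03-18 01:52 QHS

2024-03-18 01:52 QHS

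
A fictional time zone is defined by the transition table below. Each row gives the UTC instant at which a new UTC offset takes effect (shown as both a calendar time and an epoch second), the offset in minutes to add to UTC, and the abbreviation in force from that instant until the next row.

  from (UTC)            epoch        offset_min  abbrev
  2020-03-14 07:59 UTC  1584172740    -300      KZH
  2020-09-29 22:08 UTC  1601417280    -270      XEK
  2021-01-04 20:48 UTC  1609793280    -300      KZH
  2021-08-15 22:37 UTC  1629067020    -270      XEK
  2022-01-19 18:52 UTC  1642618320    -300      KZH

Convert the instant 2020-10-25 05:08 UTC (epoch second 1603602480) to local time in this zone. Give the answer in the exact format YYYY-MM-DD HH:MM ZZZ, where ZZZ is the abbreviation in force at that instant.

2020-10-25 00:38 XEK

Query: 2020-10-25 05:08 UTC
Rule 2/5 (XEK, -04:30): 2020-09-29 22:08 UTC ≤ query < 2021-01-04 20:48 UTC
5·60 + 8 - 270 = 38 min
38 = 0·1440 + 38; 38 = 0·60 + 38 → 00:38, same day
→ 2020-10-25 00:38 XEK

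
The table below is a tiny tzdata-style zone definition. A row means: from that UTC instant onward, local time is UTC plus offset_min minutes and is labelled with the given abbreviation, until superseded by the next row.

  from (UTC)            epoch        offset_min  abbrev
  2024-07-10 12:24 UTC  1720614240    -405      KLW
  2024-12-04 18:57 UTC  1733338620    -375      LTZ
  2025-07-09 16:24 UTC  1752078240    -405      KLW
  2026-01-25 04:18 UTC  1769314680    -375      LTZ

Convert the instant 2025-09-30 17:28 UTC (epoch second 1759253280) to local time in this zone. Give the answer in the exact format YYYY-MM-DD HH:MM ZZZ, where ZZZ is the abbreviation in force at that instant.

2025-09-30 10:43 KLW

Query: 2025-09-30 17:28 UTC
Rule 3/4 (KLW, -06:45): 2025-07-09 16:24 UTC ≤ query < 2026-01-25 04:18 UTC
17·60 + 28 - 405 = 643 min
643 = 0·1440 + 643; 643 = 10·60 + 43 → 10:43, same day
→ 2025-09-30 10:43 KLW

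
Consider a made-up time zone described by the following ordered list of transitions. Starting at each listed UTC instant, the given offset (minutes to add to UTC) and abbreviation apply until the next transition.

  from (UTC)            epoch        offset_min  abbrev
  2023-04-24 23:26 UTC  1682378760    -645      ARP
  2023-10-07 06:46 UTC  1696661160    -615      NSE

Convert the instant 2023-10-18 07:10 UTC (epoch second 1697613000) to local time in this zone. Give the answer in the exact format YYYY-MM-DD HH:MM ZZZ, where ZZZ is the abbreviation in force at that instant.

Query: 2023-10-18 07:10 UTC
Rule 2/2 (NSE, -10:15): 2023-10-07 06:46 UTC ≤ query < +∞
7·60 + 10 - 615 = -185 min
-185 = -1·1440 + 1255; 1255 = 20·60 + 55 → 20:55, 2023-10-18 - 1 day = 2023-10-17
→ 2023-10-17 20:55 NSE

2023-10-17 20:55 NSE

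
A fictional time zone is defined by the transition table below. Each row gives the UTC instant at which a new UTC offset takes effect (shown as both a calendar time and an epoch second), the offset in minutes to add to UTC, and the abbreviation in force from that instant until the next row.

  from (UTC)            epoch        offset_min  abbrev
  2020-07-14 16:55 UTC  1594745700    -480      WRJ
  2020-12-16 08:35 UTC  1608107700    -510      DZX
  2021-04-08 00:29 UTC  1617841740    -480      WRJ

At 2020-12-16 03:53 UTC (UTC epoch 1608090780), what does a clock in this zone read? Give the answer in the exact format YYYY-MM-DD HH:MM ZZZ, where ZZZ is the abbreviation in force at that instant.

2020-12-15 19:53 WRJ

Query: 2020-12-16 03:53 UTC
Rule 1/3 (WRJ, -08:00): 2020-07-14 16:55 UTC ≤ query < 2020-12-16 08:35 UTC
3·60 + 53 - 480 = -247 min
-247 = -1·1440 + 1193; 1193 = 19·60 + 53 → 19:53, 2020-12-16 - 1 day = 2020-12-15
→ 2020-12-15 19:53 WRJ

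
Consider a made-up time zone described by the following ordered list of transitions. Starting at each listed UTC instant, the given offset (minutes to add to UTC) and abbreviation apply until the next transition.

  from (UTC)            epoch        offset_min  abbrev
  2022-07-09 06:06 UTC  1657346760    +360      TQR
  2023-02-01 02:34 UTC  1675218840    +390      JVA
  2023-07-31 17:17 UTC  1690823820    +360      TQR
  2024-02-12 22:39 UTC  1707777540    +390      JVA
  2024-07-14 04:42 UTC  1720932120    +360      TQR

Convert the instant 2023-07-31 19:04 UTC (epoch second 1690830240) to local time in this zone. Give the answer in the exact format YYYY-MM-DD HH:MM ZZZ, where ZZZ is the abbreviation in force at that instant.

2023-08-01 01:04 TQR

Query: 2023-07-31 19:04 UTC
Rule 3/5 (TQR, +06:00): 2023-07-31 17:17 UTC ≤ query < 2024-02-12 22:39 UTC
19·60 + 4 + 360 = 1504 min
1504 = 1·1440 + 64; 64 = 1·60 + 4 → 01:04, 2023-07-31 + 1 day = 2023-08-01
→ 2023-08-01 01:04 TQR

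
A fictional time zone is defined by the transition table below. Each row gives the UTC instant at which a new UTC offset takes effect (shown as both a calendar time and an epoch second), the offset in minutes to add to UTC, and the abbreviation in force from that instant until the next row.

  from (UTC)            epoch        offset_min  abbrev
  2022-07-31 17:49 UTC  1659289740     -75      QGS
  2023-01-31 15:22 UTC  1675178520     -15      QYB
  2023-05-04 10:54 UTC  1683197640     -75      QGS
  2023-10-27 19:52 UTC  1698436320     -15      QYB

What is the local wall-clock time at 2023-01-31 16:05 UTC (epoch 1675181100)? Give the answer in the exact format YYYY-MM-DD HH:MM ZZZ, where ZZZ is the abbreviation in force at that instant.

Query: 2023-01-31 16:05 UTC
Rule 2/4 (QYB, -00:15): 2023-01-31 15:22 UTC ≤ query < 2023-05-04 10:54 UTC
16·60 + 5 - 15 = 950 min
950 = 0·1440 + 950; 950 = 15·60 + 50 → 15:50, same day
→ 2023-01-31 15:50 QYB

2023-01-31 15:50 QYB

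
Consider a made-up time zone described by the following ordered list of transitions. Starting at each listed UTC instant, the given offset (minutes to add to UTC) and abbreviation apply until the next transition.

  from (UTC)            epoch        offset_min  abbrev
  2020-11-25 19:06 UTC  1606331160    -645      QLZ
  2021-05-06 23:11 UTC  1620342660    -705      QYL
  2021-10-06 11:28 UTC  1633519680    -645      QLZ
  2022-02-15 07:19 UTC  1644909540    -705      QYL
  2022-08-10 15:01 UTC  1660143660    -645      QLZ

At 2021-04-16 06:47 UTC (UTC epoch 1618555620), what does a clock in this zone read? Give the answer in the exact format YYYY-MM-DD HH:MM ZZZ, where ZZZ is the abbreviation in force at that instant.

Query: 2021-04-16 06:47 UTC
Rule 1/5 (QLZ, -10:45): 2020-11-25 19:06 UTC ≤ query < 2021-05-06 23:11 UTC
6·60 + 47 - 645 = -238 min
-238 = -1·1440 + 1202; 1202 = 20·60 + 2 → 20:02, 2021-04-16 - 1 day = 2021-04-15
→ 2021-04-15 20:02 QLZ

2021-04-15 20:02 QLZ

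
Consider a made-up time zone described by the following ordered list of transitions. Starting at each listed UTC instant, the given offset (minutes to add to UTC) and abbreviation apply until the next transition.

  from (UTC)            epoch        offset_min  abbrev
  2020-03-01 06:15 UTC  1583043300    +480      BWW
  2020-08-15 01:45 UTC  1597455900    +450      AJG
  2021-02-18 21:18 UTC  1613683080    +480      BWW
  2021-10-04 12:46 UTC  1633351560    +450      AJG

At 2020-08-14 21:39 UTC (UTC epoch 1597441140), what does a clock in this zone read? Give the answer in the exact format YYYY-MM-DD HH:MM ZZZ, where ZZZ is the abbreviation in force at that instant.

2020-08-15 05:39 BWW

Query: 2020-08-14 21:39 UTC
Rule 1/4 (BWW, +08:00): 2020-03-01 06:15 UTC ≤ query < 2020-08-15 01:45 UTC
21·60 + 39 + 480 = 1779 min
1779 = 1·1440 + 339; 339 = 5·60 + 39 → 05:39, 2020-08-14 + 1 day = 2020-08-15
→ 2020-08-15 05:39 BWW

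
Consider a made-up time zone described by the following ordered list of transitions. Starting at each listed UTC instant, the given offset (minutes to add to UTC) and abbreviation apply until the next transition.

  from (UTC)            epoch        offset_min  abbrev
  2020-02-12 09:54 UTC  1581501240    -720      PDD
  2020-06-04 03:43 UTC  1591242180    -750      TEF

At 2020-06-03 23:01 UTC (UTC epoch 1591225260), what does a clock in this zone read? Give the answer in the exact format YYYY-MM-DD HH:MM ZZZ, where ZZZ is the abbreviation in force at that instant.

2020-06-03 11:01 PDD

Query: 2020-06-03 23:01 UTC
Rule 1/2 (PDD, -12:00): 2020-02-12 09:54 UTC ≤ query < 2020-06-04 03:43 UTC
23·60 + 1 - 720 = 661 min
661 = 0·1440 + 661; 661 = 11·60 + 1 → 11:01, same day
→ 2020-06-03 11:01 PDD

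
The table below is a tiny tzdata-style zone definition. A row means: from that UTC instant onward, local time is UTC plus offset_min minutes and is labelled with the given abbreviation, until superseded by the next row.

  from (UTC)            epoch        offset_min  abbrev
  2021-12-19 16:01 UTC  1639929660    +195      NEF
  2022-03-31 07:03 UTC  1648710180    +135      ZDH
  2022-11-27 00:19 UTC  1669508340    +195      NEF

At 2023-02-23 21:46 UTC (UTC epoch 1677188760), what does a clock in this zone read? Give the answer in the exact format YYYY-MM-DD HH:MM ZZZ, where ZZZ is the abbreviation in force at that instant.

Query: 2023-02-23 21:46 UTC
Rule 3/3 (NEF, +03:15): 2022-11-27 00:19 UTC ≤ query < +∞
21·60 + 46 + 195 = 1501 min
1501 = 1·1440 + 61; 61 = 1·60 + 1 → 01:01, 2023-02-23 + 1 day = 2023-02-24
→ 2023-02-24 01:01 NEF

2023-02-24 01:01 NEF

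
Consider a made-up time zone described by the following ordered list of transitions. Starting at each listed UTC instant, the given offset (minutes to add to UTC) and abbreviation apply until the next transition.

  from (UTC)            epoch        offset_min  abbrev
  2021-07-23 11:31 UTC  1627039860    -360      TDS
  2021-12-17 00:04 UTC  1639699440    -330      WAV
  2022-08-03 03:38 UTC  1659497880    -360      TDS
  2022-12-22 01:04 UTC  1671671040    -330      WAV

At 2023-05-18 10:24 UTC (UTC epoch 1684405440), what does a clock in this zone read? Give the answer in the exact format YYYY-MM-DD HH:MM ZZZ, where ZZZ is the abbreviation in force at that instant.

Query: 2023-05-18 10:24 UTC
Rule 4/4 (WAV, -05:30): 2022-12-22 01:04 UTC ≤ query < +∞
10·60 + 24 - 330 = 294 min
294 = 0·1440 + 294; 294 = 4·60 + 54 → 04:54, same day
→ 2023-05-18 04:54 WAV

2023-05-18 04:54 WAV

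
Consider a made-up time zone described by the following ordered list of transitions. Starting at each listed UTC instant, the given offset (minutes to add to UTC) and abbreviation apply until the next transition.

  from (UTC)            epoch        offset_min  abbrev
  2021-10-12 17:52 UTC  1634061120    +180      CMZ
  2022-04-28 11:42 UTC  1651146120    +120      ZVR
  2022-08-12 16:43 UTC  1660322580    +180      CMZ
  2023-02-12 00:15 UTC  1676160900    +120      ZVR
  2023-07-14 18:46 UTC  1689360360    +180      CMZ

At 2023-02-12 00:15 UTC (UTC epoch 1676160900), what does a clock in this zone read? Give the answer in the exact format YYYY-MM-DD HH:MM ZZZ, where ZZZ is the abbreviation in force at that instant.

Query: 2023-02-12 00:15 UTC
Rule 4/5 (ZVR, +02:00): 2023-02-12 00:15 UTC ≤ query < 2023-07-14 18:46 UTC
0·60 + 15 + 120 = 135 min
135 = 0·1440 + 135; 135 = 2·60 + 15 → 02:15, same day
→ 2023-02-12 02:15 ZVR

2023-02-12 02:15 ZVR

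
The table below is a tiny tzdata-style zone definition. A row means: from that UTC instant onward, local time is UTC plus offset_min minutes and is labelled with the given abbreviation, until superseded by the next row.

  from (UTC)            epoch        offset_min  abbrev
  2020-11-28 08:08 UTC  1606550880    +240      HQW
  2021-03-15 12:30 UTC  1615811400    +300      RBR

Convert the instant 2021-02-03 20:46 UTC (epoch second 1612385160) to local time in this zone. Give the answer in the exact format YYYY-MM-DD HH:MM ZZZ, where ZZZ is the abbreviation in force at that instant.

Query: 2021-02-03 20:46 UTC
Rule 1/2 (HQW, +04:00): 2020-11-28 08:08 UTC ≤ query < 2021-03-15 12:30 UTC
20·60 + 46 + 240 = 1486 min
1486 = 1·1440 + 46; 46 = 0·60 + 46 → 00:46, 2021-02-03 + 1 day = 2021-02-04
→ 2021-02-04 00:46 HQW

2021-02-04 00:46 HQW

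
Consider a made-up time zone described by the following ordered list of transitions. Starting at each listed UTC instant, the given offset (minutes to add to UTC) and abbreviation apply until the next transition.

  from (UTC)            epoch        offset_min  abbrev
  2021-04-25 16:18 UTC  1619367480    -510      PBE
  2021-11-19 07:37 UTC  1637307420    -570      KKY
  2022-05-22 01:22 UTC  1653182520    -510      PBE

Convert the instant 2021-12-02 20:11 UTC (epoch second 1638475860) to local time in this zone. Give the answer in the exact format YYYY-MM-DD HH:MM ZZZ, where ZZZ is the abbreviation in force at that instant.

2021-12-02 10:41 KKY

Query: 2021-12-02 20:11 UTC
Rule 2/3 (KKY, -09:30): 2021-11-19 07:37 UTC ≤ query < 2022-05-22 01:22 UTC
20·60 + 11 - 570 = 641 min
641 = 0·1440 + 641; 641 = 10·60 + 41 → 10:41, same day
→ 2021-12-02 10:41 KKY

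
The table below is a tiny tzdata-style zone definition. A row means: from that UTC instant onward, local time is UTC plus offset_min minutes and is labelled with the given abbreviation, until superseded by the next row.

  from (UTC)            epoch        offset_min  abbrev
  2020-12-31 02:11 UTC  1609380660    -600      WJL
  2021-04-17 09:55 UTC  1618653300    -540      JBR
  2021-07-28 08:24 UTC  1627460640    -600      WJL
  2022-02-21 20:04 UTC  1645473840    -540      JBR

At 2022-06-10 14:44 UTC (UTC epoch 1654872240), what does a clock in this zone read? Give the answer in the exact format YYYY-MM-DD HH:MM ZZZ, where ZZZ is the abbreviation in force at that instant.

2022-06-10 05:44 JBR

Query: 2022-06-10 14:44 UTC
Rule 4/4 (JBR, -09:00): 2022-02-21 20:04 UTC ≤ query < +∞
14·60 + 44 - 540 = 344 min
344 = 0·1440 + 344; 344 = 5·60 + 44 → 05:44, same day
→ 2022-06-10 05:44 JBR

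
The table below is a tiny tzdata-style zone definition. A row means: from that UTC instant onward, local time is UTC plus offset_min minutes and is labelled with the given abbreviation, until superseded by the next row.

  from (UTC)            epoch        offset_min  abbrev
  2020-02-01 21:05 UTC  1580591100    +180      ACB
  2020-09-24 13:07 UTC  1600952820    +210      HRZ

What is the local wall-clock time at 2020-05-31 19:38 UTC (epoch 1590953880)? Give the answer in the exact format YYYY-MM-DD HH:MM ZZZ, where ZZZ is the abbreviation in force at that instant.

Query: 2020-05-31 19:38 UTC
Rule 1/2 (ACB, +03:00): 2020-02-01 21:05 UTC ≤ query < 2020-09-24 13:07 UTC
19·60 + 38 + 180 = 1358 min
1358 = 0·1440 + 1358; 1358 = 22·60 + 38 → 22:38, same day
→ 2020-05-31 22:38 ACB

2020-05-31 22:38 ACB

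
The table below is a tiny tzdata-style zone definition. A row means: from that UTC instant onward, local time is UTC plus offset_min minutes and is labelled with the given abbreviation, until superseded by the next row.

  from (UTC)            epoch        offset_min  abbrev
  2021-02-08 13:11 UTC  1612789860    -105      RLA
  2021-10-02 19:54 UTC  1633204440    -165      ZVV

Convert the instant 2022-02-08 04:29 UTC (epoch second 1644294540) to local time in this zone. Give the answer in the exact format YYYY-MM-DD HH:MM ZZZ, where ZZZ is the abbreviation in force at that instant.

2022-02-08 01:44 ZVV

Query: 2022-02-08 04:29 UTC
Rule 2/2 (ZVV, -02:45): 2021-10-02 19:54 UTC ≤ query < +∞
4·60 + 29 - 165 = 104 min
104 = 0·1440 + 104; 104 = 1·60 + 44 → 01:44, same day
→ 2022-02-08 01:44 ZVV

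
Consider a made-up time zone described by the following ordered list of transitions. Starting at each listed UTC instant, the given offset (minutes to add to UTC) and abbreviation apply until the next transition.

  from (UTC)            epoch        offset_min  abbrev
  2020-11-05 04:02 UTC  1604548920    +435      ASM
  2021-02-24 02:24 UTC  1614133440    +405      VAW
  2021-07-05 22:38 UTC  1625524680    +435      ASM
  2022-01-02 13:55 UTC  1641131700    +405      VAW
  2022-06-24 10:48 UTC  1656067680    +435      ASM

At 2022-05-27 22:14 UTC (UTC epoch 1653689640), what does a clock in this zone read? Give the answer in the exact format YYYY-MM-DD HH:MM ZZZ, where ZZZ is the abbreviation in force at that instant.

2022-05-28 04:59 VAW

Query: 2022-05-27 22:14 UTC
Rule 4/5 (VAW, +06:45): 2022-01-02 13:55 UTC ≤ query < 2022-06-24 10:48 UTC
22·60 + 14 + 405 = 1739 min
1739 = 1·1440 + 299; 299 = 4·60 + 59 → 04:59, 2022-05-27 + 1 day = 2022-05-28
→ 2022-05-28 04:59 VAW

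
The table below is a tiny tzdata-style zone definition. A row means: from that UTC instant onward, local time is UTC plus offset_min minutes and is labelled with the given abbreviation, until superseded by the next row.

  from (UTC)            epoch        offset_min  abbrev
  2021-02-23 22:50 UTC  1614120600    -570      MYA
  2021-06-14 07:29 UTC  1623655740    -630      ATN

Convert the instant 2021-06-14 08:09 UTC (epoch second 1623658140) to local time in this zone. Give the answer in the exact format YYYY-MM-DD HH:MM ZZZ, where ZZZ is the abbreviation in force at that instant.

2021-06-13 21:39 ATN

Query: 2021-06-14 08:09 UTC
Rule 2/2 (ATN, -10:30): 2021-06-14 07:29 UTC ≤ query < +∞
8·60 + 9 - 630 = -141 min
-141 = -1·1440 + 1299; 1299 = 21·60 + 39 → 21:39, 2021-06-14 - 1 day = 2021-06-13
→ 2021-06-13 21:39 ATN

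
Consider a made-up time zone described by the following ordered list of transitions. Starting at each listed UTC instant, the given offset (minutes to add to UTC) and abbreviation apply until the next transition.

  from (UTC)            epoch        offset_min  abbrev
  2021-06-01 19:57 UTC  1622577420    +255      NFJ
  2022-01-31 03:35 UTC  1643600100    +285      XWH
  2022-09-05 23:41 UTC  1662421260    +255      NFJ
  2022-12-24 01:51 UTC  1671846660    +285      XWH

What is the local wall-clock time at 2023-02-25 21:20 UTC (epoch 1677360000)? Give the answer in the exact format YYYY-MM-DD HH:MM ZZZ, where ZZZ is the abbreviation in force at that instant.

Query: 2023-02-25 21:20 UTC
Rule 4/4 (XWH, +04:45): 2022-12-24 01:51 UTC ≤ query < +∞
21·60 + 20 + 285 = 1565 min
1565 = 1·1440 + 125; 125 = 2·60 + 5 → 02:05, 2023-02-25 + 1 day = 2023-02-26
→ 2023-02-26 02:05 XWH

2023-02-26 02:05 XWH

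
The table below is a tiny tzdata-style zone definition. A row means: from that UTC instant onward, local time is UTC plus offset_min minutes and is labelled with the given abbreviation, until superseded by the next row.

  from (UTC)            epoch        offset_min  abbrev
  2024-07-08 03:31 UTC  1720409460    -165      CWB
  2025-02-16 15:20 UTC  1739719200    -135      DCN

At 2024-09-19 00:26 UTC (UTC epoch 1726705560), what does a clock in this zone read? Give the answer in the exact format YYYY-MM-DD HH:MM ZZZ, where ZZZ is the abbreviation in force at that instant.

2024-09-18 21:41 CWB

Query: 2024-09-19 00:26 UTC
Rule 1/2 (CWB, -02:45): 2024-07-08 03:31 UTC ≤ query < 2025-02-16 15:20 UTC
0·60 + 26 - 165 = -139 min
-139 = -1·1440 + 1301; 1301 = 21·60 + 41 → 21:41, 2024-09-19 - 1 day = 2024-09-18
→ 2024-09-18 21:41 CWB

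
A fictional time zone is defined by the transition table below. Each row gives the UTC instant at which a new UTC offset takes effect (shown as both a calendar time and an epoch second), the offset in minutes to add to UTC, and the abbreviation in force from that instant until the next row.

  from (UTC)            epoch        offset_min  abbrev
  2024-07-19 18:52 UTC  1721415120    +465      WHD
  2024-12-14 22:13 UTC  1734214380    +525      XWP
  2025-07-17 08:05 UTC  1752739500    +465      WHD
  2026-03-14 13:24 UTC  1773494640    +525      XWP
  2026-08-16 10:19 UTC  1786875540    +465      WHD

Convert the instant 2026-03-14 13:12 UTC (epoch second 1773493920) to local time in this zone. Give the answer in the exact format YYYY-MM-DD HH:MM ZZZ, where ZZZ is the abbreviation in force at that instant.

Query: 2026-03-14 13:12 UTC
Rule 3/5 (WHD, +07:45): 2025-07-17 08:05 UTC ≤ query < 2026-03-14 13:24 UTC
13·60 + 12 + 465 = 1257 min
1257 = 0·1440 + 1257; 1257 = 20·60 + 57 → 20:57, same day
→ 2026-03-14 20:57 WHD

2026-03-14 20:57 WHD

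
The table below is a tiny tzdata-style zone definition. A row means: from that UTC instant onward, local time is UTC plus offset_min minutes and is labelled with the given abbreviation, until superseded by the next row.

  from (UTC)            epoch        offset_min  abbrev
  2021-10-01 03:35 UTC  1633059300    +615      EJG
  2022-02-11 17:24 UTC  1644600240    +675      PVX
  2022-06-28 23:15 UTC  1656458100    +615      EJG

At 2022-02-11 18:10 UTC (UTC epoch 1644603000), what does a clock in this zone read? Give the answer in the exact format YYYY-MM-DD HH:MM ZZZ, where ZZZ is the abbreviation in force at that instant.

2022-02-12 05:25 PVX

Query: 2022-02-11 18:10 UTC
Rule 2/3 (PVX, +11:15): 2022-02-11 17:24 UTC ≤ query < 2022-06-28 23:15 UTC
18·60 + 10 + 675 = 1765 min
1765 = 1·1440 + 325; 325 = 5·60 + 25 → 05:25, 2022-02-11 + 1 day = 2022-02-12
→ 2022-02-12 05:25 PVX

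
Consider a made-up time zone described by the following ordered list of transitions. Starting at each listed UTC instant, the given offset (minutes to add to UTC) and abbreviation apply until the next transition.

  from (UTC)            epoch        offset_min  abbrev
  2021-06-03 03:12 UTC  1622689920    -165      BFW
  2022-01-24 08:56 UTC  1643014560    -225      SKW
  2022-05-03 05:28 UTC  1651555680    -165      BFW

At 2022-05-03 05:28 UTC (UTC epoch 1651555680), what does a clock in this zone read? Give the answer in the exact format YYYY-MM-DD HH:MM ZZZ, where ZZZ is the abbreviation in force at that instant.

Query: 2022-05-03 05:28 UTC
Rule 3/3 (BFW, -02:45): 2022-05-03 05:28 UTC ≤ query < +∞
5·60 + 28 - 165 = 163 min
163 = 0·1440 + 163; 163 = 2·60 + 43 → 02:43, same day
→ 2022-05-03 02:43 BFW

2022-05-03 02:43 BFW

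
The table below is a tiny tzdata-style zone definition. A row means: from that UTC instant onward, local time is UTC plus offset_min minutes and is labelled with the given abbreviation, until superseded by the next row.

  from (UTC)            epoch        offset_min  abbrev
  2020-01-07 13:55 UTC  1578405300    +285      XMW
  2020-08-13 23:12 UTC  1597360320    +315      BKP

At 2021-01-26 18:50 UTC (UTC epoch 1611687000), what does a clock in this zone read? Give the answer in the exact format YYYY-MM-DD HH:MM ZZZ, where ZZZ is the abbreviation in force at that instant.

Query: 2021-01-26 18:50 UTC
Rule 2/2 (BKP, +05:15): 2020-08-13 23:12 UTC ≤ query < +∞
18·60 + 50 + 315 = 1445 min
1445 = 1·1440 + 5; 5 = 0·60 + 5 → 00:05, 2021-01-26 + 1 day = 2021-01-27
→ 2021-01-27 00:05 BKP

2021-01-27 00:05 BKP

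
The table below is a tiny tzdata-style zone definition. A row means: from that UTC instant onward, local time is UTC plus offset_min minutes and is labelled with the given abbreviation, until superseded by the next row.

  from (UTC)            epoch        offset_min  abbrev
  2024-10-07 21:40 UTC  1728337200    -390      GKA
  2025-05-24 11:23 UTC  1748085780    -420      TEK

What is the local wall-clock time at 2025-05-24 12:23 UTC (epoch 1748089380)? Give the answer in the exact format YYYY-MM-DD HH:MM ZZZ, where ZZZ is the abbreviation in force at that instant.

2025-05-24 05:23 TEK

Query: 2025-05-24 12:23 UTC
Rule 2/2 (TEK, -07:00): 2025-05-24 11:23 UTC ≤ query < +∞
12·60 + 23 - 420 = 323 min
323 = 0·1440 + 323; 323 = 5·60 + 23 → 05:23, same day
→ 2025-05-24 05:23 TEK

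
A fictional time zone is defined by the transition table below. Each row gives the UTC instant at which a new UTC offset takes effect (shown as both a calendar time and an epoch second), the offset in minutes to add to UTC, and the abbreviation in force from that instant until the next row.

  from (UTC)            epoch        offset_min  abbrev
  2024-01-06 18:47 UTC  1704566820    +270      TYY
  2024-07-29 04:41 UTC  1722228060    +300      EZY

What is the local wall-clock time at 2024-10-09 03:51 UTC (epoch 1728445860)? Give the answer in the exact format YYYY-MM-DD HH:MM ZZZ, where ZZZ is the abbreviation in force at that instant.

2024-10-09 08:51 EZY

Query: 2024-10-09 03:51 UTC
Rule 2/2 (EZY, +05:00): 2024-07-29 04:41 UTC ≤ query < +∞
3·60 + 51 + 300 = 531 min
531 = 0·1440 + 531; 531 = 8·60 + 51 → 08:51, same day
→ 2024-10-09 08:51 EZY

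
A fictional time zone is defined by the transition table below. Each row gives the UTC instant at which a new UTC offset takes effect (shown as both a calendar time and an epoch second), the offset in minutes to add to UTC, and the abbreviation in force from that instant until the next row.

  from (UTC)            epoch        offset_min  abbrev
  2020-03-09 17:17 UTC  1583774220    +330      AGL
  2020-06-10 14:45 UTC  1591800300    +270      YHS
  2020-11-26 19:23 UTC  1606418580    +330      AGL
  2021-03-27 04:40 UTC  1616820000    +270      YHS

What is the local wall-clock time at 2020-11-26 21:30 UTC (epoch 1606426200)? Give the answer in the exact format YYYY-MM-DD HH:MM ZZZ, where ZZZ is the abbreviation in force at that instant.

2020-11-27 03:00 AGL

Query: 2020-11-26 21:30 UTC
Rule 3/4 (AGL, +05:30): 2020-11-26 19:23 UTC ≤ query < 2021-03-27 04:40 UTC
21·60 + 30 + 330 = 1620 min
1620 = 1·1440 + 180; 180 = 3·60 + 0 → 03:00, 2020-11-26 + 1 day = 2020-11-27
→ 2020-11-27 03:00 AGL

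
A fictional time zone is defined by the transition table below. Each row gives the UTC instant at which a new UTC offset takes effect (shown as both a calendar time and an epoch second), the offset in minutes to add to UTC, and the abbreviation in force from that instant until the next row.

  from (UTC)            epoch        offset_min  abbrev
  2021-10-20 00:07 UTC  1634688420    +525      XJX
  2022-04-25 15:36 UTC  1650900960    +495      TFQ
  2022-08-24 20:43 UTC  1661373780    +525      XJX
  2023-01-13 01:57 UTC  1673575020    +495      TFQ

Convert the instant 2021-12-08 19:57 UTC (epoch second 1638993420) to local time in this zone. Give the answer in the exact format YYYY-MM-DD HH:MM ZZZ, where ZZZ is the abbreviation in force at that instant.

Query: 2021-12-08 19:57 UTC
Rule 1/4 (XJX, +08:45): 2021-10-20 00:07 UTC ≤ query < 2022-04-25 15:36 UTC
19·60 + 57 + 525 = 1722 min
1722 = 1·1440 + 282; 282 = 4·60 + 42 → 04:42, 2021-12-08 + 1 day = 2021-12-09
→ 2021-12-09 04:42 XJX

2021-12-09 04:42 XJX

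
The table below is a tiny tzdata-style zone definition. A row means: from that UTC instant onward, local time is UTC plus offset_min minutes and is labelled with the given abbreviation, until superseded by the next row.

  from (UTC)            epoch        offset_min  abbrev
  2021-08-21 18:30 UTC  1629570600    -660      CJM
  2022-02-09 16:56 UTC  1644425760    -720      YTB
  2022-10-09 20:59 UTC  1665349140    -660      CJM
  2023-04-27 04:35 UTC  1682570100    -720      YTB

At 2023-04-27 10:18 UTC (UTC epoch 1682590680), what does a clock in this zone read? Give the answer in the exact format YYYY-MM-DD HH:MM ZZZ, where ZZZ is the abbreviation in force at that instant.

Query: 2023-04-27 10:18 UTC
Rule 4/4 (YTB, -12:00): 2023-04-27 04:35 UTC ≤ query < +∞
10·60 + 18 - 720 = -102 min
-102 = -1·1440 + 1338; 1338 = 22·60 + 18 → 22:18, 2023-04-27 - 1 day = 2023-04-26
→ 2023-04-26 22:18 YTB

2023-04-26 22:18 YTB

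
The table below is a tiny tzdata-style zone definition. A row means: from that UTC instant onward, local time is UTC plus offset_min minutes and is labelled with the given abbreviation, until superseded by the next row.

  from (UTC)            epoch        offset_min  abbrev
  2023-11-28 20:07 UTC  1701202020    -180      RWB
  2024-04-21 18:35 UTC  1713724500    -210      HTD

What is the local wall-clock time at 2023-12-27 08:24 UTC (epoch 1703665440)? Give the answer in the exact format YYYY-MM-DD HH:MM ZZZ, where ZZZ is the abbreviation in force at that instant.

Query: 2023-12-27 08:24 UTC
Rule 1/2 (RWB, -03:00): 2023-11-28 20:07 UTC ≤ query < 2024-04-21 18:35 UTC
8·60 + 24 - 180 = 324 min
324 = 0·1440 + 324; 324 = 5·60 + 24 → 05:24, same day
→ 2023-12-27 05:24 RWB

2023-12-27 05:24 RWB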